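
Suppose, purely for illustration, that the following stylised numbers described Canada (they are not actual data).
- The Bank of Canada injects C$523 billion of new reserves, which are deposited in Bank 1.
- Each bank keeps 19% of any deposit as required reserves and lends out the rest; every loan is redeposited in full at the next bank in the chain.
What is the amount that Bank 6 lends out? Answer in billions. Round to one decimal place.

C$147.7 billion

Each bank lends a fraction (1 − rr) = 0.8100 of the deposit it receives, so Bank 6 receives 523·0.8100^5 and lends 523·0.8100^6 ≈ 147.7106 billion.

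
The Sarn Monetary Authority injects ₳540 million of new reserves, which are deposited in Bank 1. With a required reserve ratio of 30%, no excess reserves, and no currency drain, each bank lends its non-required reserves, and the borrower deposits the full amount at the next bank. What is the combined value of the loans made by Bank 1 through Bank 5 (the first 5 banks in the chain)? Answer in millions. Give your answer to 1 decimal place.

Bank i lends (1 − rr)^i of the original deposit: Bank 1 lends 540·0.7000 = 378.0000, Bank 2 lends 540·0.7000² = 264.6000, and so on.
Summing a geometric series: total = 540·[0.7000·(1 − 0.7000^5) / (1 − 0.7000)] = 1048.2318 million.

₳1048.2 million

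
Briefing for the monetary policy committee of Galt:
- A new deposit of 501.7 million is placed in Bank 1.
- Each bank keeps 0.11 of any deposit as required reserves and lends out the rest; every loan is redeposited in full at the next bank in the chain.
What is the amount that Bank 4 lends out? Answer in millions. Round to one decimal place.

Each bank lends a fraction (1 − rr) = 0.8900 of the deposit it receives, so Bank 4 receives 501.7·0.8900^3 and lends 501.7·0.8900^4 ≈ 314.7778 million.

314.8 million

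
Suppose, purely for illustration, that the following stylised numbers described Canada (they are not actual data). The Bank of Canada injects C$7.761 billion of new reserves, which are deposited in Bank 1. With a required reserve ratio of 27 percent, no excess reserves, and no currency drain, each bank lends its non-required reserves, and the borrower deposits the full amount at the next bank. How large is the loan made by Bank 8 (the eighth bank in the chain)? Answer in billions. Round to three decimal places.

C$0.626 billion

Each bank lends a fraction (1 − rr) = 0.7300 of the deposit it receives, so Bank 8 receives 7.761·0.7300^7 and lends 7.761·0.7300^8 ≈ 0.6259 billion.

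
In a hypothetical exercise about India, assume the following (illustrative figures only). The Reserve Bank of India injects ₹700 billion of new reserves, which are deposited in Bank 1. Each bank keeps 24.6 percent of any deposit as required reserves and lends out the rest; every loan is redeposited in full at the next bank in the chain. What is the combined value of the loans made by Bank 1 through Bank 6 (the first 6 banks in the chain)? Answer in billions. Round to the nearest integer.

Bank i lends (1 − rr)^i of the original deposit: Bank 1 lends 700·0.7540 = 527.8000, Bank 2 lends 700·0.7540² = 397.9612, and so on.
Summing a geometric series: total = 700·[0.7540·(1 − 0.7540^6) / (1 − 0.7540)] ≈ 1751.2869 billion.

₹1751 billion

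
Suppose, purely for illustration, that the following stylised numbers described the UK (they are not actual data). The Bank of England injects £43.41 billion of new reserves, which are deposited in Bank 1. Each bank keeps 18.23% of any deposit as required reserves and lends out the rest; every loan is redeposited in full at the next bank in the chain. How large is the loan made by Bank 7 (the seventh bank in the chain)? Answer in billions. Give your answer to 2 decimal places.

£10.61 billion

Each bank lends a fraction (1 − rr) = 0.8177 of the deposit it receives, so Bank 7 receives 43.41·0.8177^6 and lends 43.41·0.8177^7 ≈ 10.6108 billion.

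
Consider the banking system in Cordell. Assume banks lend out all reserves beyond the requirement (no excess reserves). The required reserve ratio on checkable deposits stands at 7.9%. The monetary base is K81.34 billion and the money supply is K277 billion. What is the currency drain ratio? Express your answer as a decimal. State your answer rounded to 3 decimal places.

0.304

Using m = M/MB = 277/81.34 ≈ 3.405459. From m = (1 + c)/(c + rr + e), rearranging gives 1 + c = m·(c + rr + e), so c·(1 − m) = m·(rr + e) − 1.
Hence c = [m·(rr + e) − 1]/(1 − m) = [3.405459 × (0.079 + 0) − 1] / (1 − 3.405459) ≈ 0.303879.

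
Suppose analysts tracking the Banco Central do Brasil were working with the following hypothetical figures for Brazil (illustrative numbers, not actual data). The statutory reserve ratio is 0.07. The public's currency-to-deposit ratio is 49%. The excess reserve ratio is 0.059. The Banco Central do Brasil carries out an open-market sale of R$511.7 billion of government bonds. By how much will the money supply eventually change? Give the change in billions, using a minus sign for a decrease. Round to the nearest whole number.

-1232 billion

The money multiplier is m = (1 + c) / (rr + e + c) = (1 + 0.49) / (0.07 + 0.059 + 0.49) ≈ 2.4071.
The sale removes 511.7 billion of base, so ΔM = m × ΔMB = 2.4071 × (−511.7) ≈ -1231.7131 billion.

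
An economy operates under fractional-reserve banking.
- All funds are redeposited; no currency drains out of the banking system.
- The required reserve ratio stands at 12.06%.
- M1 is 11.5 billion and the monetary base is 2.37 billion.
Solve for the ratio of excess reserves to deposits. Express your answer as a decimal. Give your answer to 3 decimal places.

0.085

Using m = M/MB = 11.5/2.37 ≈ 4.852321. Since m = (1 + c)/(c + rr + e), the denominator satisfies c + rr + e = (1 + c)/m = (1 + 0) / 4.852321 ≈ 0.206087.
With c = 0 and rr = 0.1206, the ratio of excess reserves to deposits is 0.206087 − 0 − 0.1206 = 0.085487.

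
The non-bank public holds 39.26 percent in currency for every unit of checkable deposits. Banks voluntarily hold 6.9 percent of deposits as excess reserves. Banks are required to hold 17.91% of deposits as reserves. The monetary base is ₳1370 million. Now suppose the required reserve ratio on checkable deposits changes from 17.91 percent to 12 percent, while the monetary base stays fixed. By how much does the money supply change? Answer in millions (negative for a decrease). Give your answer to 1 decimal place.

Initially m₁ = (1 + 0.3926) / (0.1791 + 0.069 + 0.3926) ≈ 2.173560, so M₁ = 2.173560 × 1370 = 2977.7772 million.
After the change m₂ = (1 + 0.3926) / (0.12 + 0.069 + 0.3926) ≈ 2.394429, so M₂ = 2.394429 × 1370 ≈ 3280.3677 million.
ΔM = M₂ − M₁ = 3280.3677 − 2977.7772 = 302.5905 million.

₳302.6 million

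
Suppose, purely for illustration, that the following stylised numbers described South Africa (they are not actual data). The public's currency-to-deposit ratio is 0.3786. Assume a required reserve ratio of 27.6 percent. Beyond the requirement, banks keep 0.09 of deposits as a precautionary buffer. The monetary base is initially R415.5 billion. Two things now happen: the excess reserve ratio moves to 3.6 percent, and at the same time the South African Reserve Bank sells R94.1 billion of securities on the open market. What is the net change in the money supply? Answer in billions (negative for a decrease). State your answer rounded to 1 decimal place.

Before: m₁ = (1 + 0.3786) / (0.276 + 0.09 + 0.3786) ≈ 1.85146, MB₁ = 415.5, so M₁ = 1.85146 × 415.5 ≈ 769.2816 billion.
After: m₂ = (1 + 0.3786) / (0.276 + 0.036 + 0.3786) ≈ 1.99624, MB₂ = 415.5 − 94.1 = 321.4, so M₂ = 1.99624 × 321.4 ≈ 641.5915 billion.
ΔM = M₂ − M₁ = 641.5915 − 769.2816 = -127.6901 billion.

-127.7 billion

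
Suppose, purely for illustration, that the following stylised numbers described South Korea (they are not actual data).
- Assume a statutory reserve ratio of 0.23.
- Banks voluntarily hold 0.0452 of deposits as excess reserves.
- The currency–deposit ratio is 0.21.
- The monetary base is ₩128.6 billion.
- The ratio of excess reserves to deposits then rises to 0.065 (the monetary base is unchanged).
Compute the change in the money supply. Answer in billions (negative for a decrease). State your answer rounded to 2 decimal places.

-12.57 billion

Initially m₁ = (1 + 0.21) / (0.23 + 0.0452 + 0.21) ≈ 2.493817, so M₁ = 2.493817 × 128.6 ≈ 320.7049 billion.
After the change m₂ = (1 + 0.21) / (0.23 + 0.065 + 0.21) ≈ 2.396040, so M₂ = 2.396040 × 128.6 ≈ 308.1307 billion.
ΔM = M₂ − M₁ = 308.1307 − 320.7049 = -12.5742 billion.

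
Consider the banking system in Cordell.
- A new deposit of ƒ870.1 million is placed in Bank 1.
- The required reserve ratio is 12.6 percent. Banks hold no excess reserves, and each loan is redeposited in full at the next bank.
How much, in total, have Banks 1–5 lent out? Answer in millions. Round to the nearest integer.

ƒ2957 million

Bank i lends (1 − rr)^i of the original deposit: Bank 1 lends 870.1·0.8740 = 760.4674, Bank 2 lends 870.1·0.8740² ≈ 664.6485, and so on.
Summing a geometric series: total = 870.1·[0.8740·(1 − 0.8740^5) / (1 − 0.8740)] ≈ 2957.4655 million.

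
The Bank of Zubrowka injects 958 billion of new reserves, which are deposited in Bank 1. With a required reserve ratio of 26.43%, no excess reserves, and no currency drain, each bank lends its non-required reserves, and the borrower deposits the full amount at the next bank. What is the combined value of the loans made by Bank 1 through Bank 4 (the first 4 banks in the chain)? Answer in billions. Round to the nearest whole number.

Bank i lends (1 − rr)^i of the original deposit: Bank 1 lends 958·0.7357 = 704.8006, Bank 2 lends 958·0.7357² ≈ 518.5218, and so on.
Summing a geometric series: total = 958·[0.7357·(1 − 0.7357^4) / (1 − 0.7357)] ≈ 1885.4511 billion.

1885 billion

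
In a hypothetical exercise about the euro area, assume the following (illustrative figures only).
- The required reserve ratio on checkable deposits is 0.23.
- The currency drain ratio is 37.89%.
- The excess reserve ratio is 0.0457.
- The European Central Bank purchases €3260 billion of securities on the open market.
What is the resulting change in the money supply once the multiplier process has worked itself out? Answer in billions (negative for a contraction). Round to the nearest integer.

The money multiplier is m = (1 + c) / (rr + e + c) = (1 + 0.3789) / (0.23 + 0.0457 + 0.3789) ≈ 2.10648.
The purchase adds 3260 billion of base, so ΔM = m × ΔMB = 2.10648 × (+3260) = 6867.1248 billion.

€6867 billion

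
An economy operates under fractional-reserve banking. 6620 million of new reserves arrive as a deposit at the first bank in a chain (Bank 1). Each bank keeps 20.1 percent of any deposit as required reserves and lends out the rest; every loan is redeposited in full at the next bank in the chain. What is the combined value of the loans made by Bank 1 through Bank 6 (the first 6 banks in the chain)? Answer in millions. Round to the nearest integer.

Bank i lends (1 − rr)^i of the original deposit: Bank 1 lends 6620·0.7990 = 5289.3800, Bank 2 lends 6620·0.7990² ≈ 4226.2146, and so on.
Summing a geometric series: total = 6620·[0.7990·(1 − 0.7990^6) / (1 − 0.7990)] ≈ 19468.4959 million.

19468 million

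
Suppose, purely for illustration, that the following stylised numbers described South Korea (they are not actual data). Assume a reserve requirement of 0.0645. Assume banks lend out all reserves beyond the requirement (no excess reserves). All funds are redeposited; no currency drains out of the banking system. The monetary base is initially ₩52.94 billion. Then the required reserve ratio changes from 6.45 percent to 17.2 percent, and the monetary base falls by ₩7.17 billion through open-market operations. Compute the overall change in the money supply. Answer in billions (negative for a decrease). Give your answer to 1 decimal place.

Before: m₁ = 1 / (0.0645) ≈ 15.5039, MB₁ = 52.94, so M₁ = 15.5039 × 52.94 ≈ 820.7765 billion.
After: m₂ = 1 / (0.172) ≈ 5.8140, MB₂ = 52.94 − 7.17 = 45.77, so M₂ = 5.8140 × 45.77 ≈ 266.1068 billion.
ΔM = M₂ − M₁ = 266.1068 − 820.7765 = -554.6697 billion.

-554.7 billion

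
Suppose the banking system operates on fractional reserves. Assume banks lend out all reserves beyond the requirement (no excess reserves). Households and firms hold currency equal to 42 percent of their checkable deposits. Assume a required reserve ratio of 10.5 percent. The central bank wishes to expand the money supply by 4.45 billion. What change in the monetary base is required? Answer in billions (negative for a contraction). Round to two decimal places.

1.65 billion

The money multiplier is m = (1 + c) / (rr + c) = (1 + 0.42) / (0.105 + 0.42) ≈ 2.7048.
ΔMB = ΔM / m = (+4.45) / 2.7048 ≈ 1.6452 billion.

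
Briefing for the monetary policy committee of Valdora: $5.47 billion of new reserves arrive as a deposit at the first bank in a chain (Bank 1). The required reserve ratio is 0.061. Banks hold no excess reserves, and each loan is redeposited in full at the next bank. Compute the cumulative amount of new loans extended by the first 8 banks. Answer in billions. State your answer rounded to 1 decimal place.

Bank i lends (1 − rr)^i of the original deposit: Bank 1 lends 5.47·0.9390 ≈ 5.1363, Bank 2 lends 5.47·0.9390² ≈ 4.8230, and so on.
Summing a geometric series: total = 5.47·[0.9390·(1 − 0.9390^8) / (1 − 0.9390)] ≈ 33.3103 billion.

$33.3 billion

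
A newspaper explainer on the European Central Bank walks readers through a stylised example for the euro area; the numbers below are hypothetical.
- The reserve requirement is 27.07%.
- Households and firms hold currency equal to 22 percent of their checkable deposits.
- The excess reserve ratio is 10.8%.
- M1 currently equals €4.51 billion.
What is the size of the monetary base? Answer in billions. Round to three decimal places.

€2.213 billion

The money multiplier is m = (1 + c) / (rr + e + c) = (1 + 0.22) / (0.2707 + 0.108 + 0.22) ≈ 2.03775.
MB = M / m = 4.51 / 2.03775 ≈ 2.2132 billion.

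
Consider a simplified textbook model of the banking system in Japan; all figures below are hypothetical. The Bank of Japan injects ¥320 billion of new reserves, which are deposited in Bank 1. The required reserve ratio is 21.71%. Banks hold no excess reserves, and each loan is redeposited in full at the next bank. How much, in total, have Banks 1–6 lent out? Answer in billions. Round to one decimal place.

Bank i lends (1 − rr)^i of the original deposit: Bank 1 lends 320·0.7829 = 250.5280, Bank 2 lends 320·0.7829² ≈ 196.1384, and so on.
Summing a geometric series: total = 320·[0.7829·(1 − 0.7829^6) / (1 − 0.7829)] ≈ 888.2490 billion.

¥888.2 billion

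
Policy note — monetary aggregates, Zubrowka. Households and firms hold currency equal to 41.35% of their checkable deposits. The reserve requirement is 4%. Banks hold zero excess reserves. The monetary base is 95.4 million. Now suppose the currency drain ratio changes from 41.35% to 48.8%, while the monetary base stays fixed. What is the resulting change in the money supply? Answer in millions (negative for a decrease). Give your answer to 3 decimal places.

Initially m₁ = (1 + 0.4135) / (0.04 + 0.4135) ≈ 3.116869, so M₁ = 3.116869 × 95.4 ≈ 297.3493 million.
After the change m₂ = (1 + 0.488) / (0.04 + 0.488) ≈ 2.818182, so M₂ = 2.818182 × 95.4 ≈ 268.8546 million.
ΔM = M₂ − M₁ = 268.8546 − 297.3493 = -28.4947 million.

-28.495 million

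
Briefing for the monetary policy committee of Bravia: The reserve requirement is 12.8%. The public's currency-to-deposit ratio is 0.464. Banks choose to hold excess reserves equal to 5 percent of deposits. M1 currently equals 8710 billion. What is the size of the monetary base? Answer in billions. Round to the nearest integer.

The money multiplier is m = (1 + c) / (rr + e + c) = (1 + 0.464) / (0.128 + 0.05 + 0.464) ≈ 2.28037.
MB = M / m = 8710 / 2.28037 ≈ 3819.5556 billion.

3820 billion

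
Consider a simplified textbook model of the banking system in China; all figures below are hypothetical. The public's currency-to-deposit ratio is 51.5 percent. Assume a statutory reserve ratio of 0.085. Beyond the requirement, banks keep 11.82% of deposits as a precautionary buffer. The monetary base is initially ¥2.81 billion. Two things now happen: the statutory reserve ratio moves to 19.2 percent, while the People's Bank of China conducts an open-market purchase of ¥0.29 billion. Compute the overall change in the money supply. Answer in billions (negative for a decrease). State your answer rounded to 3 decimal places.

Before: m₁ = (1 + 0.515) / (0.085 + 0.1182 + 0.515) ≈ 2.10944, MB₁ = 2.81, so M₁ = 2.10944 × 2.81 ≈ 5.9275 billion.
After: m₂ = (1 + 0.515) / (0.192 + 0.1182 + 0.515) ≈ 1.83592, MB₂ = 2.81 + 0.29 = 3.1, so M₂ = 1.83592 × 3.1 ≈ 5.6914 billion.
ΔM = M₂ − M₁ = 5.6914 − 5.9275 = -0.2361 billion.

-0.236 billion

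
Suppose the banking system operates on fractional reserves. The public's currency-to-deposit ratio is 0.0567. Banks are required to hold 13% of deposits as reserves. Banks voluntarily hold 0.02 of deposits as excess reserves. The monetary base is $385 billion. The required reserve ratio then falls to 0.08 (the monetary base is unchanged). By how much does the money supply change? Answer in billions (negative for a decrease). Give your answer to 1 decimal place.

$628.0 billion

Initially m₁ = (1 + 0.0567) / (0.13 + 0.02 + 0.0567) ≈ 5.11224, so M₁ = 5.11224 × 385 = 1968.2124 billion.
After the change m₂ = (1 + 0.0567) / (0.08 + 0.02 + 0.0567) ≈ 6.74346, so M₂ = 6.74346 × 385 = 2596.2321 billion.
ΔM = M₂ − M₁ = 2596.2321 − 1968.2124 = 628.0197 billion.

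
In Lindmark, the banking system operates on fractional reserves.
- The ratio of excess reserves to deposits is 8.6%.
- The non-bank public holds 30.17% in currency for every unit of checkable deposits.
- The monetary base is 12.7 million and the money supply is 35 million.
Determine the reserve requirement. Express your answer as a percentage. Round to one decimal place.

Using m = M/MB = 35/12.7 ≈ 2.755906. Since m = (1 + c)/(c + rr + e), the denominator satisfies c + rr + e = (1 + c)/m = (1 + 0.3017) / 2.755906 ≈ 0.472331.
With c = 0.3017 and e = 0.086, the reserve requirement is 0.472331 − 0.3017 − 0.086 = 0.084631.

8.5%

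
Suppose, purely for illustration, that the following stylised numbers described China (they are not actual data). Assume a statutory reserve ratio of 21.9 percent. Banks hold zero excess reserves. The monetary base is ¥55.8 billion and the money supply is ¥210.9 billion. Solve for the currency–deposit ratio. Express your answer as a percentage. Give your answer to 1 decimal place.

Using m = M/MB = 210.9/55.8 ≈ 3.779570. From m = (1 + c)/(c + rr + e), rearranging gives 1 + c = m·(c + rr + e), so c·(1 − m) = m·(rr + e) − 1.
Hence c = [m·(rr + e) − 1]/(1 − m) = [3.779570 × (0.219 + 0) − 1] / (1 − 3.779570) ≈ 0.061979.

6.2%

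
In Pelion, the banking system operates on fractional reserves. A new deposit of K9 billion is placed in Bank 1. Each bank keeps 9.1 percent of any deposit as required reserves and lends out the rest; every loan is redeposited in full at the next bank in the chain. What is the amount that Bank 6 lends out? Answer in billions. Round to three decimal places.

Each bank lends a fraction (1 − rr) = 0.9090 of the deposit it receives, so Bank 6 receives 9·0.9090^5 and lends 9·0.9090^6 ≈ 5.0772 billion.

K5.077 billion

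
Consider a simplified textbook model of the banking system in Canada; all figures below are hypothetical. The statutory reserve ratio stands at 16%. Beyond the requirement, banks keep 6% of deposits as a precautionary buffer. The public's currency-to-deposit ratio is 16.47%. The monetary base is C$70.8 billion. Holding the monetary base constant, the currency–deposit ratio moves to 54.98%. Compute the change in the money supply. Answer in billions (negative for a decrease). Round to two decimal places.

Initially m₁ = (1 + 0.1647) / (0.16 + 0.06 + 0.1647) ≈ 3.02755, so M₁ = 3.02755 × 70.8 ≈ 214.3505 billion.
After the change m₂ = (1 + 0.5498) / (0.16 + 0.06 + 0.5498) ≈ 2.01325, so M₂ = 2.01325 × 70.8 = 142.5381 billion.
ΔM = M₂ − M₁ = 142.5381 − 214.3505 = -71.8124 billion.

-71.81 billion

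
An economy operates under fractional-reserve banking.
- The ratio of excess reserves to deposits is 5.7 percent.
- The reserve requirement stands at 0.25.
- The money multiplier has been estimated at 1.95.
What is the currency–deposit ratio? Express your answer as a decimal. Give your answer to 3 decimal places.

0.422

Using m = 1.95. From m = (1 + c)/(c + rr + e), rearranging gives 1 + c = m·(c + rr + e), so c·(1 − m) = m·(rr + e) − 1.
Hence c = [m·(rr + e) − 1]/(1 − m) = [1.95 × (0.25 + 0.057) − 1] / (1 − 1.95) ≈ 0.422474.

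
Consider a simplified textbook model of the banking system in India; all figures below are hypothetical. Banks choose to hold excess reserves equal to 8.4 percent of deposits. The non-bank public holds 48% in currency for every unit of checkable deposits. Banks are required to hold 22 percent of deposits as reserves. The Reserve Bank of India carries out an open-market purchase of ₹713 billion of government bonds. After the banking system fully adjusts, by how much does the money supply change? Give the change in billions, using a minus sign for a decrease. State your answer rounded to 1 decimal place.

The money multiplier is m = (1 + c) / (rr + e + c) = (1 + 0.48) / (0.22 + 0.084 + 0.48) ≈ 1.88776.
The purchase adds 713 billion of base, so ΔM = m × ΔMB = 1.88776 × (+713) ≈ 1345.9729 billion.

₹1346.0 billion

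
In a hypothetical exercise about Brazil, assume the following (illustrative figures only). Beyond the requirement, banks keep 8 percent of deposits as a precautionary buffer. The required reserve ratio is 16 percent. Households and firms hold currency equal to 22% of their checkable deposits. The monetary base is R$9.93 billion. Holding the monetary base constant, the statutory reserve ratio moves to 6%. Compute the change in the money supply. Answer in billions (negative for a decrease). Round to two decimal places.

Initially m₁ = (1 + 0.22) / (0.16 + 0.08 + 0.22) ≈ 2.6522, so M₁ = 2.6522 × 9.93 ≈ 26.3363 billion.
After the change m₂ = (1 + 0.22) / (0.06 + 0.08 + 0.22) ≈ 3.3889, so M₂ = 3.3889 × 9.93 ≈ 33.6518 billion.
ΔM = M₂ − M₁ = 33.6518 − 26.3363 = 7.3155 billion.

R$7.32 billion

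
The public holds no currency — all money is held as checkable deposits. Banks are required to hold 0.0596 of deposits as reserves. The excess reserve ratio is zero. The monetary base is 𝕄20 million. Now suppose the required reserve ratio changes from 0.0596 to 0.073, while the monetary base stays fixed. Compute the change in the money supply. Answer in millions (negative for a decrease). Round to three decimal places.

-61.598 million

Initially m₁ = 1 / (0.0596) ≈ 16.778523, so M₁ = 16.778523 × 20 ≈ 335.5705 million.
After the change m₂ = 1 / (0.073) ≈ 13.698630, so M₂ = 13.698630 × 20 = 273.9726 million.
ΔM = M₂ − M₁ = 273.9726 − 335.5705 = -61.5979 million.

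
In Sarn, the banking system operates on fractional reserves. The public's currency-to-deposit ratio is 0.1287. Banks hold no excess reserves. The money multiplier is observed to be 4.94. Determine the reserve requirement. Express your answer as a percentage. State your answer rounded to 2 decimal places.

9.98%

Using m = 4.94. Since m = (1 + c)/(c + rr + e), the denominator satisfies c + rr + e = (1 + c)/m = (1 + 0.1287) / 4.94 ≈ 0.228482.
With c = 0.1287 and e = 0, the reserve requirement is 0.228482 − 0.1287 − 0 = 0.099782.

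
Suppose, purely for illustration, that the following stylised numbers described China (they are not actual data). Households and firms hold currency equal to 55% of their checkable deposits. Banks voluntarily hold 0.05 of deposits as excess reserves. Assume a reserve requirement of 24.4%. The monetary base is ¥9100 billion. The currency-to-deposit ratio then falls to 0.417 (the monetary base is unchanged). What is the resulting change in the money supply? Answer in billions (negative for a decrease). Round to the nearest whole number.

¥1424 billion

Initially m₁ = (1 + 0.55) / (0.244 + 0.05 + 0.55) ≈ 1.83649, so M₁ = 1.83649 × 9100 = 16712.059 billion.
After the change m₂ = (1 + 0.417) / (0.244 + 0.05 + 0.417) ≈ 1.99297, so M₂ = 1.99297 × 9100 = 18136.027 billion.
ΔM = M₂ − M₁ = 18136.027 − 16712.059 = 1423.968 billion.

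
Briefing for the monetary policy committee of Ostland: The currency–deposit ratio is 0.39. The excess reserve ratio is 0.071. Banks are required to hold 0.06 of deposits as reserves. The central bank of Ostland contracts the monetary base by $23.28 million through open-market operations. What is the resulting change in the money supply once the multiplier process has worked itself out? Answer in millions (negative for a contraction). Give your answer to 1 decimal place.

The money multiplier is m = (1 + c) / (rr + e + c) = (1 + 0.39) / (0.06 + 0.071 + 0.39) ≈ 2.6679.
The sale removes 23.28 million of base, so ΔM = m × ΔMB = 2.6679 × (−23.28) ≈ -62.1087 million.

-62.1 million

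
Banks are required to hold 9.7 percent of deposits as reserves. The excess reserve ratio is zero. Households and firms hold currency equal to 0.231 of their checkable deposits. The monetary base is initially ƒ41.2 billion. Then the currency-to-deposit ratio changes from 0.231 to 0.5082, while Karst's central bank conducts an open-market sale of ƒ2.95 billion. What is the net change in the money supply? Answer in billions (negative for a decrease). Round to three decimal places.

-59.304 billion

Before: m₁ = (1 + 0.231) / (0.097 + 0.231) ≈ 3.753049, MB₁ = 41.2, so M₁ = 3.753049 × 41.2 ≈ 154.6256 billion.
After: m₂ = (1 + 0.5082) / (0.097 + 0.5082) ≈ 2.492069, MB₂ = 41.2 − 2.95 = 38.25, so M₂ = 2.492069 × 38.25 ≈ 95.3216 billion.
ΔM = M₂ − M₁ = 95.3216 − 154.6256 = -59.304 billion.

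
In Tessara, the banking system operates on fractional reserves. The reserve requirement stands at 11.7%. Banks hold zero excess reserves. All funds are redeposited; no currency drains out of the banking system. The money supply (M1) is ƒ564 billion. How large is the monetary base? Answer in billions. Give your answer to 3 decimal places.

With no currency drain and no excess reserves, the money multiplier is m = 1/rr = 1/0.117 ≈ 8.5470085.
The monetary base is MB = M / m = 564 / 8.5470085 ≈ 65.988 billion.

ƒ65.988 billion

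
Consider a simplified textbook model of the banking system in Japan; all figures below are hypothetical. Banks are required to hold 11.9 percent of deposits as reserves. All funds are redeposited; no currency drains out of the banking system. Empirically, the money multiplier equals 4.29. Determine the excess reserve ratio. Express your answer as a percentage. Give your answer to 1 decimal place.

11.4%

Using m = 4.29. Since m = (1 + c)/(c + rr + e), the denominator satisfies c + rr + e = (1 + c)/m = (1 + 0) / 4.29 ≈ 0.233100.
With c = 0 and rr = 0.119, the excess reserve ratio is 0.233100 − 0 − 0.119 = 0.1141.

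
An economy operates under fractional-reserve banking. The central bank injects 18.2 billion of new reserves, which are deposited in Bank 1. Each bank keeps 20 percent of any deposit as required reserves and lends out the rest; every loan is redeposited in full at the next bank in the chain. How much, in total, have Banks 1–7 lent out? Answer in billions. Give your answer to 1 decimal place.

57.5 billion

Bank i lends (1 − rr)^i of the original deposit: Bank 1 lends 18.2·0.8000 = 14.5600, Bank 2 lends 18.2·0.8000² = 11.6480, and so on.
Summing a geometric series: total = 18.2·[0.8000·(1 − 0.8000^7) / (1 − 0.8000)] ≈ 57.5327 billion.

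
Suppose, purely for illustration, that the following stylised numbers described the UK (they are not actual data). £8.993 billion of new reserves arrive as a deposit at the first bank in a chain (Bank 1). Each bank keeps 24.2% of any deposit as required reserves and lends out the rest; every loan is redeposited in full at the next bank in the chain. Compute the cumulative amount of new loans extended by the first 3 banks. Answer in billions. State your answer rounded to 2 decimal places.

Bank i lends (1 − rr)^i of the original deposit: Bank 1 lends 8.993·0.7580 ≈ 6.8167, Bank 2 lends 8.993·0.7580² ≈ 5.1671, and so on.
Summing a geometric series: total = 8.993·[0.7580·(1 − 0.7580^3) / (1 − 0.7580)] ≈ 15.9004 billion.

£15.90 billion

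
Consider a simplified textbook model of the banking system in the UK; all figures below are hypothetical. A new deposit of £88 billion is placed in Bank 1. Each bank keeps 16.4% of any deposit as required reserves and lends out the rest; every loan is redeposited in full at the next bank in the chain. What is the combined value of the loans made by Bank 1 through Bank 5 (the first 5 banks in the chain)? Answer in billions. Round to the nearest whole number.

Bank i lends (1 − rr)^i of the original deposit: Bank 1 lends 88·0.8360 = 73.5680, Bank 2 lends 88·0.8360² ≈ 61.5028, and so on.
Summing a geometric series: total = 88·[0.8360·(1 − 0.8360^5) / (1 − 0.8360)] ≈ 265.4060 billion.

£265 billion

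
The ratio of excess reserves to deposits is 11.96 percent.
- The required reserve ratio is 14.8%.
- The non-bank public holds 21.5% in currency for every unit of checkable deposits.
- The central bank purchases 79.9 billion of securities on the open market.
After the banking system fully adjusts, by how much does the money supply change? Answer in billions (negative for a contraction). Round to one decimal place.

The money multiplier is m = (1 + c) / (rr + e + c) = (1 + 0.215) / (0.148 + 0.1196 + 0.215) ≈ 2.5176.
The purchase adds 79.9 billion of base, so ΔM = m × ΔMB = 2.5176 × (+79.9) ≈ 201.1562 billion.

201.2 billion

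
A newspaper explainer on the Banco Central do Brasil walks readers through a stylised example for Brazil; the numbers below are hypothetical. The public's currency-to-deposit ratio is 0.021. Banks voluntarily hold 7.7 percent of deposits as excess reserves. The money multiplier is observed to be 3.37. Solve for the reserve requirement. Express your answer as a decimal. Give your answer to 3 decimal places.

Using m = 3.37. Since m = (1 + c)/(c + rr + e), the denominator satisfies c + rr + e = (1 + c)/m = (1 + 0.021) / 3.37 ≈ 0.302967.
With c = 0.021 and e = 0.077, the reserve requirement is 0.302967 − 0.021 − 0.077 = 0.204967.

0.205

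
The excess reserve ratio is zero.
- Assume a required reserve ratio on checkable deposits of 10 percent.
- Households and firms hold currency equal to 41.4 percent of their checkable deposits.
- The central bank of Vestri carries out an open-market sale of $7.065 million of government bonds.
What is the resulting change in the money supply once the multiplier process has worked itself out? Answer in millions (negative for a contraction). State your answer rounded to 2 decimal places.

-19.44 million

The money multiplier is m = (1 + c) / (rr + c) = (1 + 0.414) / (0.1 + 0.414) ≈ 2.7510.
The sale removes 7.065 million of base, so ΔM = m × ΔMB = 2.7510 × (−7.065) ≈ -19.4358 million.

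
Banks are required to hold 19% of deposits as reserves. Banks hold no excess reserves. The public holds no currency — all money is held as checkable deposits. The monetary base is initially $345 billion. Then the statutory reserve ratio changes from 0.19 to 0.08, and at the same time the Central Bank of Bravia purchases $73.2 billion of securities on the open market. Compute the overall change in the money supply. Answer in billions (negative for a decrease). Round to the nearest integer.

Before: m₁ = 1 / (0.19) ≈ 5.2632, MB₁ = 345, so M₁ = 5.2632 × 345 = 1815.804 billion.
After: m₂ = 1 / (0.08) = 12.5, MB₂ = 345 + 73.2 = 418.2, so M₂ = 12.5 × 418.2 = 5227.5 billion.
ΔM = M₂ − M₁ = 5227.5 − 1815.804 = 3411.696 billion.

$3412 billion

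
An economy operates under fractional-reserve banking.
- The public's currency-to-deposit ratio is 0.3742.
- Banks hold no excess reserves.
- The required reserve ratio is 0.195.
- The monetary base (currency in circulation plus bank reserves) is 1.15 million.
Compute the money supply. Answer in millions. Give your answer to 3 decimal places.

The money multiplier is m = (1 + c) / (rr + c) = (1 + 0.3742) / (0.195 + 0.3742) ≈ 2.41427.
So M = m × MB = 2.41427 × 1.15 ≈ 2.7764 million.

2.776 million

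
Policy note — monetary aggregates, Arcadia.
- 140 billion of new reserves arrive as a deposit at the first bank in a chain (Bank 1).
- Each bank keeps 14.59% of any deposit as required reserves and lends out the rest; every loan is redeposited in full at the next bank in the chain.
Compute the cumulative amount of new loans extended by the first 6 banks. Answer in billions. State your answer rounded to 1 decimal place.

Bank i lends (1 − rr)^i of the original deposit: Bank 1 lends 140·0.8541 = 119.5740, Bank 2 lends 140·0.8541² ≈ 102.1282, and so on.
Summing a geometric series: total = 140·[0.8541·(1 − 0.8541^6) / (1 − 0.8541)] ≈ 501.4100 billion.

501.4 billion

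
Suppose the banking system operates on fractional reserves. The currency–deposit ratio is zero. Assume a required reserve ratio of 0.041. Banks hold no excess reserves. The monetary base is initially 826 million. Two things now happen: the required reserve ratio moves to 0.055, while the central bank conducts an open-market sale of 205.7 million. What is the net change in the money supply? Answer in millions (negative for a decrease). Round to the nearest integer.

-8868 million

Before: m₁ = 1 / (0.041) ≈ 24.3902, MB₁ = 826, so M₁ = 24.3902 × 826 = 20146.3052 million.
After: m₂ = 1 / (0.055) ≈ 18.1818, MB₂ = 826 − 205.7 = 620.3, so M₂ = 18.1818 × 620.3 ≈ 11278.1705 million.
ΔM = M₂ − M₁ = 11278.1705 − 20146.3052 = -8868.1347 million.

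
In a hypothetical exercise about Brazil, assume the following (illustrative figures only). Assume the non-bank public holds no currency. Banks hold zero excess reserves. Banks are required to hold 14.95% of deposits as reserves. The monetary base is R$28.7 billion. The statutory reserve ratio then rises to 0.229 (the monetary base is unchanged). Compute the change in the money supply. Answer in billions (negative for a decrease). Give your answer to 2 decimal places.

Initially m₁ = 1 / (0.1495) ≈ 6.68896, so M₁ = 6.68896 × 28.7 ≈ 191.9732 billion.
After the change m₂ = 1 / (0.229) ≈ 4.36681, so M₂ = 4.36681 × 28.7 ≈ 125.3274 billion.
ΔM = M₂ − M₁ = 125.3274 − 191.9732 = -66.6458 billion.

-66.65 billion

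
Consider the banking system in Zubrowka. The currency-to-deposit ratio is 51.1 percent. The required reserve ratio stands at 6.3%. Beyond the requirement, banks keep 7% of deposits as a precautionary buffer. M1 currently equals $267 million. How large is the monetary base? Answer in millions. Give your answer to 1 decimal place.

$113.8 million

The money multiplier is m = (1 + c) / (rr + e + c) = (1 + 0.511) / (0.063 + 0.07 + 0.511) ≈ 2.34627.
MB = M / m = 267 / 2.34627 ≈ 113.7976 million.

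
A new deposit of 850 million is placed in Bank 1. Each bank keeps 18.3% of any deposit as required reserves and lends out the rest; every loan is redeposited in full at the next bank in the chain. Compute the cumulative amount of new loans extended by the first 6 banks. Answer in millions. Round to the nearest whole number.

2666 million

Bank i lends (1 − rr)^i of the original deposit: Bank 1 lends 850·0.8170 = 694.4500, Bank 2 lends 850·0.8170² ≈ 567.3656, and so on.
Summing a geometric series: total = 850·[0.8170·(1 − 0.8170^6) / (1 − 0.8170)] ≈ 2666.2550 million.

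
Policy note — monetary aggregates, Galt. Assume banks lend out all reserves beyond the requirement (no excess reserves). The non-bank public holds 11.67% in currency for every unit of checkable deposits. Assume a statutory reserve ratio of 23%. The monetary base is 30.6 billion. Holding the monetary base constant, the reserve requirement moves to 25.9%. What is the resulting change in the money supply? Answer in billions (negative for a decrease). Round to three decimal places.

-7.608 billion

Initially m₁ = (1 + 0.1167) / (0.23 + 0.1167) ≈ 3.220940, so M₁ = 3.220940 × 30.6 ≈ 98.5608 billion.
After the change m₂ = (1 + 0.1167) / (0.259 + 0.1167) ≈ 2.972318, so M₂ = 2.972318 × 30.6 ≈ 90.9529 billion.
ΔM = M₂ − M₁ = 90.9529 − 98.5608 = -7.6079 billion.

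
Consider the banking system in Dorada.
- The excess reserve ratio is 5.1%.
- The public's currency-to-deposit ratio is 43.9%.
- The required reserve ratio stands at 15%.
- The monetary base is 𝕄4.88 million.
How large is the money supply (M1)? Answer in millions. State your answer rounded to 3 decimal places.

𝕄10.972 million

The money multiplier is m = (1 + c) / (rr + e + c) = (1 + 0.439) / (0.15 + 0.051 + 0.439) ≈ 2.24844.
So M = m × MB = 2.24844 × 4.88 ≈ 10.9724 million.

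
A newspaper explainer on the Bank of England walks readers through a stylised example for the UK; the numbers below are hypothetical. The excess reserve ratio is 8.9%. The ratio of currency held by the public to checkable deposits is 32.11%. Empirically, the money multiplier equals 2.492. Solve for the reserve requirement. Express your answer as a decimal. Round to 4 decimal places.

Using m = 2.492. Since m = (1 + c)/(c + rr + e), the denominator satisfies c + rr + e = (1 + c)/m = (1 + 0.3211) / 2.492 ≈ 0.530136.
With c = 0.3211 and e = 0.089, the reserve requirement is 0.530136 − 0.3211 − 0.089 = 0.120036.

0.1200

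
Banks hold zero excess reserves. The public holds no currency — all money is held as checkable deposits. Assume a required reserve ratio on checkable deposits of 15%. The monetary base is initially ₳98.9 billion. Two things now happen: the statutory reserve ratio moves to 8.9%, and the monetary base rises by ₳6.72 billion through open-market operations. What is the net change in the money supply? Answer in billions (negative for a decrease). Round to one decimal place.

Before: m₁ = 1 / (0.15) ≈ 6.66667, MB₁ = 98.9, so M₁ = 6.66667 × 98.9 ≈ 659.3337 billion.
After: m₂ = 1 / (0.089) ≈ 11.23596, MB₂ = 98.9 + 6.72 = 105.62, so M₂ = 11.23596 × 105.62 ≈ 1186.7421 billion.
ΔM = M₂ − M₁ = 1186.7421 − 659.3337 = 527.4084 billion.

₳527.4 billion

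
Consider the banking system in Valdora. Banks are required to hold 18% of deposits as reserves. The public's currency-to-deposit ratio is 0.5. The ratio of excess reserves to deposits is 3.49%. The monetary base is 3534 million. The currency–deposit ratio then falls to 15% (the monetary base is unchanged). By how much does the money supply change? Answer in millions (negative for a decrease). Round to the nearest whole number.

3723 million

Initially m₁ = (1 + 0.5) / (0.18 + 0.0349 + 0.5) ≈ 2.09820, so M₁ = 2.09820 × 3534 = 7415.0388 million.
After the change m₂ = (1 + 0.15) / (0.18 + 0.0349 + 0.15) ≈ 3.15155, so M₂ = 3.15155 × 3534 = 11137.5777 million.
ΔM = M₂ − M₁ = 11137.5777 − 7415.0388 = 3722.5389 million.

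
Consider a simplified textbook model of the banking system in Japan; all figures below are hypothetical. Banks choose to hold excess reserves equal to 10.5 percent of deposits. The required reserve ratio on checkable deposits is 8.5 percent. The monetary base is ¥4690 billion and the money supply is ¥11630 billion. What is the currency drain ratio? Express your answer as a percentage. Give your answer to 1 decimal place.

Using m = M/MB = 11630/4690 ≈ 2.479744. From m = (1 + c)/(c + rr + e), rearranging gives 1 + c = m·(c + rr + e), so c·(1 − m) = m·(rr + e) − 1.
Hence c = [m·(rr + e) − 1]/(1 − m) = [2.479744 × (0.085 + 0.105) − 1] / (1 − 2.479744) ≈ 0.357392.

35.7%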